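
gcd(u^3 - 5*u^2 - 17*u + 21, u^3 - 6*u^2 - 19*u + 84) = u - 7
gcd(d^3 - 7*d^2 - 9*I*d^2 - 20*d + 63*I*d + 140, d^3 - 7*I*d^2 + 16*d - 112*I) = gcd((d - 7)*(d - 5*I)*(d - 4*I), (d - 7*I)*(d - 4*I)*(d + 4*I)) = d - 4*I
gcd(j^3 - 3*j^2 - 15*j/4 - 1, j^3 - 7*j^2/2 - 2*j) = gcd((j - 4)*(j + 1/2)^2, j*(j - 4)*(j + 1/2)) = j^2 - 7*j/2 - 2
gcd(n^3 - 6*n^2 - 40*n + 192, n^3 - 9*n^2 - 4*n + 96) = n^2 - 12*n + 32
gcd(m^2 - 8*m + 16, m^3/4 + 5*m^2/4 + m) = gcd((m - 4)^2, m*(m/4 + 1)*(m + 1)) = 1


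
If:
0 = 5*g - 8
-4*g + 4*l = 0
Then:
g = 8/5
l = 8/5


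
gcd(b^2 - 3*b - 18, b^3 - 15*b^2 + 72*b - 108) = b - 6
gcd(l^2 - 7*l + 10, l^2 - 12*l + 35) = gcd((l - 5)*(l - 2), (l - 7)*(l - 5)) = l - 5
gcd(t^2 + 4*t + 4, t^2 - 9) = 1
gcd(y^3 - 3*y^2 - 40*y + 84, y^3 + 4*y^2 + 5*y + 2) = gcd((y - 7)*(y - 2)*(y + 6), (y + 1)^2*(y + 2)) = 1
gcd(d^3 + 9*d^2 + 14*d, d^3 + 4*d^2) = d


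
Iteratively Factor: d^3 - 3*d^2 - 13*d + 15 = (d - 1)*(d^2 - 2*d - 15) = (d - 5)*(d - 1)*(d + 3)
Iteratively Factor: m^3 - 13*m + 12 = (m + 4)*(m^2 - 4*m + 3) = (m - 3)*(m + 4)*(m - 1)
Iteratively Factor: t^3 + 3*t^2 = (t + 3)*(t^2) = t*(t + 3)*(t)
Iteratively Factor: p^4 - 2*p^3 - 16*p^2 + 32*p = (p)*(p^3 - 2*p^2 - 16*p + 32) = p*(p + 4)*(p^2 - 6*p + 8) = p*(p - 2)*(p + 4)*(p - 4)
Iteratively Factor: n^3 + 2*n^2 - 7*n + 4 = (n - 1)*(n^2 + 3*n - 4) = (n - 1)*(n + 4)*(n - 1)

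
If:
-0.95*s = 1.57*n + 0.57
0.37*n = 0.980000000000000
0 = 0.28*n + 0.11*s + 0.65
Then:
No Solution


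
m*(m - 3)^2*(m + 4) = m^4 - 2*m^3 - 15*m^2 + 36*m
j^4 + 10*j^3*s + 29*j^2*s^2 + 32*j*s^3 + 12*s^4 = (j + s)^2*(j + 2*s)*(j + 6*s)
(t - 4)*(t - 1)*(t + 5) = t^3 - 21*t + 20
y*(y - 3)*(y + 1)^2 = y^4 - y^3 - 5*y^2 - 3*y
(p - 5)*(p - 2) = p^2 - 7*p + 10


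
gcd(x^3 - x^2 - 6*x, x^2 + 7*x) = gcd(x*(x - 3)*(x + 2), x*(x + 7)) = x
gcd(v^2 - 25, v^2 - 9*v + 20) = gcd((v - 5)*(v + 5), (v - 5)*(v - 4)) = v - 5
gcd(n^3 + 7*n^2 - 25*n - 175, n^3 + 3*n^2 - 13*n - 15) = n + 5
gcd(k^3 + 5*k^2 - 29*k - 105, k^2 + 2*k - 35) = k^2 + 2*k - 35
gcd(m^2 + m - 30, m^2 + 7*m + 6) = m + 6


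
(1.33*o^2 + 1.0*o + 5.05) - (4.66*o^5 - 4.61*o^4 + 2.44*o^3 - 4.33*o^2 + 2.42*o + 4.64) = -4.66*o^5 + 4.61*o^4 - 2.44*o^3 + 5.66*o^2 - 1.42*o + 0.41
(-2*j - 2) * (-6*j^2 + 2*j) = 12*j^3 + 8*j^2 - 4*j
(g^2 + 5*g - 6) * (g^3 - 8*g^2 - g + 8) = g^5 - 3*g^4 - 47*g^3 + 51*g^2 + 46*g - 48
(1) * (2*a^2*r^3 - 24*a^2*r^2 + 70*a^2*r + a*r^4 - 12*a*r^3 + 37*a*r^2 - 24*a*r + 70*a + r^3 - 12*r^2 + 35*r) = 2*a^2*r^3 - 24*a^2*r^2 + 70*a^2*r + a*r^4 - 12*a*r^3 + 37*a*r^2 - 24*a*r + 70*a + r^3 - 12*r^2 + 35*r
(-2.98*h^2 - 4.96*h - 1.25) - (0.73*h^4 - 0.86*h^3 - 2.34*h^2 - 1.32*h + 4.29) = -0.73*h^4 + 0.86*h^3 - 0.64*h^2 - 3.64*h - 5.54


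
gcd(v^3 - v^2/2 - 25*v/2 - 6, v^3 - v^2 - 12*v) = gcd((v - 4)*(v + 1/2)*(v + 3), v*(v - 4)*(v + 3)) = v^2 - v - 12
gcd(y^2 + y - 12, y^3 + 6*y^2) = 1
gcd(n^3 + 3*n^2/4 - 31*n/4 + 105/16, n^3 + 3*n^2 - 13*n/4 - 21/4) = n^2 + 2*n - 21/4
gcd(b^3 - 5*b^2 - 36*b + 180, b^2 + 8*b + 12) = b + 6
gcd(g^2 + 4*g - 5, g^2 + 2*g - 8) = 1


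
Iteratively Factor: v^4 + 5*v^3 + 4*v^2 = (v + 1)*(v^3 + 4*v^2) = (v + 1)*(v + 4)*(v^2) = v*(v + 1)*(v + 4)*(v)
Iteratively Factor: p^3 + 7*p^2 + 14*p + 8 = (p + 2)*(p^2 + 5*p + 4) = (p + 2)*(p + 4)*(p + 1)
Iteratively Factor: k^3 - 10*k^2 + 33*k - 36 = (k - 3)*(k^2 - 7*k + 12) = (k - 3)^2*(k - 4)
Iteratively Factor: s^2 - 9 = (s - 3)*(s + 3)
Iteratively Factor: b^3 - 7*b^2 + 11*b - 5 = (b - 1)*(b^2 - 6*b + 5) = (b - 1)^2*(b - 5)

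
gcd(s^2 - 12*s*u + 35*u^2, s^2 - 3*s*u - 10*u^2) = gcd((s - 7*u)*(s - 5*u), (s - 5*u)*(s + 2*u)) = s - 5*u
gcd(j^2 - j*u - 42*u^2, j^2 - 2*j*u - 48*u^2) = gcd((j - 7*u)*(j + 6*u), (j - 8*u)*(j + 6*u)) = j + 6*u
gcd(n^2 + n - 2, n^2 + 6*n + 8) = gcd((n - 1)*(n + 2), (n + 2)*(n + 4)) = n + 2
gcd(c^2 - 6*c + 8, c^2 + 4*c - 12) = c - 2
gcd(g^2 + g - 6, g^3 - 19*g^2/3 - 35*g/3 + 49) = g + 3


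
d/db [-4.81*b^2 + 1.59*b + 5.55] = 1.59 - 9.62*b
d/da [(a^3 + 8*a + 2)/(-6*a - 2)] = (-6*a^3 - 3*a^2 - 2)/(2*(9*a^2 + 6*a + 1))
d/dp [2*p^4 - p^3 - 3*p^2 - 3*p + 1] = 8*p^3 - 3*p^2 - 6*p - 3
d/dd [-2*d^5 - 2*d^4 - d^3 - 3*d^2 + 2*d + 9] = -10*d^4 - 8*d^3 - 3*d^2 - 6*d + 2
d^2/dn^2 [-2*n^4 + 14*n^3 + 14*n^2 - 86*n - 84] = -24*n^2 + 84*n + 28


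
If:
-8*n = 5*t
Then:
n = -5*t/8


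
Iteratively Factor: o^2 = (o)*(o)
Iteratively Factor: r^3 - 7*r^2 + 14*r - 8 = (r - 4)*(r^2 - 3*r + 2) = (r - 4)*(r - 2)*(r - 1)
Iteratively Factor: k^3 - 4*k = (k - 2)*(k^2 + 2*k) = (k - 2)*(k + 2)*(k)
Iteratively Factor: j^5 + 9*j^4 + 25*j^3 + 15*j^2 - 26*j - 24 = (j + 3)*(j^4 + 6*j^3 + 7*j^2 - 6*j - 8) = (j + 1)*(j + 3)*(j^3 + 5*j^2 + 2*j - 8) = (j + 1)*(j + 2)*(j + 3)*(j^2 + 3*j - 4) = (j + 1)*(j + 2)*(j + 3)*(j + 4)*(j - 1)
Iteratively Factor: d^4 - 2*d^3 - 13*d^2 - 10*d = (d + 1)*(d^3 - 3*d^2 - 10*d) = (d - 5)*(d + 1)*(d^2 + 2*d) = (d - 5)*(d + 1)*(d + 2)*(d)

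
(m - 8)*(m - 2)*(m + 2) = m^3 - 8*m^2 - 4*m + 32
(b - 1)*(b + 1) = b^2 - 1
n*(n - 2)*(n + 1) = n^3 - n^2 - 2*n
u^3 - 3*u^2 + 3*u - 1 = (u - 1)^3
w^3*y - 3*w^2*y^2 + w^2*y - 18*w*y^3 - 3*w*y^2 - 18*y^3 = (w - 6*y)*(w + 3*y)*(w*y + y)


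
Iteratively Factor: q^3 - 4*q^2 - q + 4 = (q - 1)*(q^2 - 3*q - 4) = (q - 1)*(q + 1)*(q - 4)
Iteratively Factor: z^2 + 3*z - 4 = (z + 4)*(z - 1)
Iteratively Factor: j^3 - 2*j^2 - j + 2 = (j + 1)*(j^2 - 3*j + 2) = (j - 2)*(j + 1)*(j - 1)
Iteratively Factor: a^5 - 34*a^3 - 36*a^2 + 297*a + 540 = (a + 3)*(a^4 - 3*a^3 - 25*a^2 + 39*a + 180) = (a + 3)^2*(a^3 - 6*a^2 - 7*a + 60) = (a - 5)*(a + 3)^2*(a^2 - a - 12) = (a - 5)*(a - 4)*(a + 3)^2*(a + 3)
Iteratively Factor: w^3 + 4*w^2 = (w + 4)*(w^2) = w*(w + 4)*(w)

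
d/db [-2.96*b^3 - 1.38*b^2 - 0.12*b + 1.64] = -8.88*b^2 - 2.76*b - 0.12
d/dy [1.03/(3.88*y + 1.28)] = -3.9964/(3.88*y + 1.28)^2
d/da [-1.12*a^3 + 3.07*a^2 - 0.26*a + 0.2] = -3.36*a^2 + 6.14*a - 0.26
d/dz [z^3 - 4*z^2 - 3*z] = 3*z^2 - 8*z - 3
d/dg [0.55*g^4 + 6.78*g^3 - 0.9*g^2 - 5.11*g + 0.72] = 2.2*g^3 + 20.34*g^2 - 1.8*g - 5.11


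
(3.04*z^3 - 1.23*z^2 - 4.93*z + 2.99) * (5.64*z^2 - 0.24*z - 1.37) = 17.1456*z^5 - 7.6668*z^4 - 31.6748*z^3 + 19.7319*z^2 + 6.0365*z - 4.0963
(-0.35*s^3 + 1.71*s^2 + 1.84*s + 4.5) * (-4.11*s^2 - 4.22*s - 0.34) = 1.4385*s^5 - 5.5511*s^4 - 14.6596*s^3 - 26.8412*s^2 - 19.6156*s - 1.53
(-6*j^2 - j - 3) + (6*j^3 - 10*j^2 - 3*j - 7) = 6*j^3 - 16*j^2 - 4*j - 10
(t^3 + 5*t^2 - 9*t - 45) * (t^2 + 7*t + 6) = t^5 + 12*t^4 + 32*t^3 - 78*t^2 - 369*t - 270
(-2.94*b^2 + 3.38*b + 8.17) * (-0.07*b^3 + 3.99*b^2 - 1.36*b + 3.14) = 0.2058*b^5 - 11.9672*b^4 + 16.9127*b^3 + 18.7699*b^2 - 0.497999999999999*b + 25.6538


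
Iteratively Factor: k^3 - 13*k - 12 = (k + 1)*(k^2 - k - 12) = (k - 4)*(k + 1)*(k + 3)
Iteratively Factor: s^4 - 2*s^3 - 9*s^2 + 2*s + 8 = (s - 4)*(s^3 + 2*s^2 - s - 2) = (s - 4)*(s + 2)*(s^2 - 1) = (s - 4)*(s - 1)*(s + 2)*(s + 1)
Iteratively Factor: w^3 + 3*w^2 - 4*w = (w)*(w^2 + 3*w - 4) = w*(w - 1)*(w + 4)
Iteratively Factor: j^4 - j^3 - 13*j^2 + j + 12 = (j - 4)*(j^3 + 3*j^2 - j - 3) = (j - 4)*(j - 1)*(j^2 + 4*j + 3) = (j - 4)*(j - 1)*(j + 3)*(j + 1)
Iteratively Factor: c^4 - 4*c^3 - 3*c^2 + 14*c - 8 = (c - 1)*(c^3 - 3*c^2 - 6*c + 8) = (c - 1)^2*(c^2 - 2*c - 8) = (c - 4)*(c - 1)^2*(c + 2)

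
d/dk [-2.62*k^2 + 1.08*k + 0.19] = 1.08 - 5.24*k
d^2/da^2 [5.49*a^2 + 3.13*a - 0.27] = 10.9800000000000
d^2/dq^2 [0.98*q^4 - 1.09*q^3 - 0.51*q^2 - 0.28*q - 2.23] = 11.76*q^2 - 6.54*q - 1.02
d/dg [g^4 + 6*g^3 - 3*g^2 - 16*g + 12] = 4*g^3 + 18*g^2 - 6*g - 16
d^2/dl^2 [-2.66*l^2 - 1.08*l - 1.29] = -5.32000000000000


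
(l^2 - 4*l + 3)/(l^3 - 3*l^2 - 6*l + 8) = (l - 3)/(l^2 - 2*l - 8)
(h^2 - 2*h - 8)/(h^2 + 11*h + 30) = (h^2 - 2*h - 8)/(h^2 + 11*h + 30)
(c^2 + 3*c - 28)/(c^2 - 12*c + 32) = (c + 7)/(c - 8)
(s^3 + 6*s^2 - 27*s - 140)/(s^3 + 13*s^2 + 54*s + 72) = (s^2 + 2*s - 35)/(s^2 + 9*s + 18)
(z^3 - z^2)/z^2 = z - 1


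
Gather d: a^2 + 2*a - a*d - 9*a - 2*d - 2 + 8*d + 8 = a^2 - 7*a + d*(6 - a) + 6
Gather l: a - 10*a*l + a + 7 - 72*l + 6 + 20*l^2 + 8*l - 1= 2*a + 20*l^2 + l*(-10*a - 64) + 12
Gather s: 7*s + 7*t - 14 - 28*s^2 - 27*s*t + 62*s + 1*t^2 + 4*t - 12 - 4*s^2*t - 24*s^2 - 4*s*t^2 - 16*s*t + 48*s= s^2*(-4*t - 52) + s*(-4*t^2 - 43*t + 117) + t^2 + 11*t - 26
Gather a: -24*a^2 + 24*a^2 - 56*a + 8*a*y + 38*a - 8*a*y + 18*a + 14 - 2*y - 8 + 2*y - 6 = 0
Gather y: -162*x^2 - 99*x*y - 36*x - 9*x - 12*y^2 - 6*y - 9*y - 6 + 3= -162*x^2 - 45*x - 12*y^2 + y*(-99*x - 15) - 3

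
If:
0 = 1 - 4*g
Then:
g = 1/4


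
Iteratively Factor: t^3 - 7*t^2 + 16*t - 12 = (t - 2)*(t^2 - 5*t + 6) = (t - 2)^2*(t - 3)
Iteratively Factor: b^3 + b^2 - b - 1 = (b + 1)*(b^2 - 1) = (b - 1)*(b + 1)*(b + 1)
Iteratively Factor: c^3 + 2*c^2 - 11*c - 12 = (c + 1)*(c^2 + c - 12) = (c - 3)*(c + 1)*(c + 4)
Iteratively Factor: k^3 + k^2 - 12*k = (k)*(k^2 + k - 12) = k*(k + 4)*(k - 3)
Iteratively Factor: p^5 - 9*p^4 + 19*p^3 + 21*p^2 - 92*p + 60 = (p - 3)*(p^4 - 6*p^3 + p^2 + 24*p - 20) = (p - 3)*(p - 2)*(p^3 - 4*p^2 - 7*p + 10) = (p - 3)*(p - 2)*(p + 2)*(p^2 - 6*p + 5) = (p - 3)*(p - 2)*(p - 1)*(p + 2)*(p - 5)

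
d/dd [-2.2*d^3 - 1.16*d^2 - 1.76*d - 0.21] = -6.6*d^2 - 2.32*d - 1.76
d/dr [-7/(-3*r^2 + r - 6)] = 7*(1 - 6*r)/(3*r^2 - r + 6)^2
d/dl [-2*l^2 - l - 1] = -4*l - 1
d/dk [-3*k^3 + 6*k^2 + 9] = 3*k*(4 - 3*k)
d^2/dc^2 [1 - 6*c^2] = -12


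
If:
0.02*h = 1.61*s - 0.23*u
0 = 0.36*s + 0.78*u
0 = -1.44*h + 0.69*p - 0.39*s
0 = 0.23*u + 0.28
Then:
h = 226.33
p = 473.84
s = 2.64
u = -1.22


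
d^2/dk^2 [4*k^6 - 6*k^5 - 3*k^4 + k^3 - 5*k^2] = 120*k^4 - 120*k^3 - 36*k^2 + 6*k - 10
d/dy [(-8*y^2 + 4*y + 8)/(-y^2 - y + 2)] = 4*(3*y^2 - 4*y + 4)/(y^4 + 2*y^3 - 3*y^2 - 4*y + 4)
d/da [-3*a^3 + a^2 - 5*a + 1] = -9*a^2 + 2*a - 5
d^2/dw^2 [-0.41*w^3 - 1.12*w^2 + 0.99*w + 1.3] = -2.46*w - 2.24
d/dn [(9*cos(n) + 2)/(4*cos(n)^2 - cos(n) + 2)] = (-36*sin(n)^2 + 16*cos(n) + 16)*sin(n)/(4*sin(n)^2 + cos(n) - 6)^2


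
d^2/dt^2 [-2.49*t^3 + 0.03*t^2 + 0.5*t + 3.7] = 0.06 - 14.94*t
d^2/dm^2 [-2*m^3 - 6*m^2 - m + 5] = -12*m - 12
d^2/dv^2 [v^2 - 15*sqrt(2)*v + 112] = 2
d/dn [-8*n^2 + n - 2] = 1 - 16*n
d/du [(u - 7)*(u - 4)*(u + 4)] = 3*u^2 - 14*u - 16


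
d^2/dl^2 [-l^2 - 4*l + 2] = -2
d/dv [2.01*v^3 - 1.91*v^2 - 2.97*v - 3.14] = 6.03*v^2 - 3.82*v - 2.97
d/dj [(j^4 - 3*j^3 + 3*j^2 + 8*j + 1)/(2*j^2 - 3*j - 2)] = (4*j^5 - 15*j^4 + 10*j^3 - 7*j^2 - 16*j - 13)/(4*j^4 - 12*j^3 + j^2 + 12*j + 4)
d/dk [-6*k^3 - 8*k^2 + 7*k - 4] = -18*k^2 - 16*k + 7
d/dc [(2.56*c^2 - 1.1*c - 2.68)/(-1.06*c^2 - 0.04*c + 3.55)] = (-1.2684*c^2 + 12.4944*c - 4.0122)/(1.1236*c^4 + 0.0848*c^3 - 7.5244*c^2 - 0.284*c + 12.6025)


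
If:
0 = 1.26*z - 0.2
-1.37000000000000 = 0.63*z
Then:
No Solution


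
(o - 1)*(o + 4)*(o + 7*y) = o^3 + 7*o^2*y + 3*o^2 + 21*o*y - 4*o - 28*y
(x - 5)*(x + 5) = x^2 - 25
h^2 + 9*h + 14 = (h + 2)*(h + 7)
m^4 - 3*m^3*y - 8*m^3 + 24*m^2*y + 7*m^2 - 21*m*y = m*(m - 7)*(m - 1)*(m - 3*y)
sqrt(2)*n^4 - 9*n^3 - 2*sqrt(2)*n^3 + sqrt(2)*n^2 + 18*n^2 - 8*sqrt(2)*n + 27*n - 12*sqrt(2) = (n - 3)*(n - 4*sqrt(2))*(n - sqrt(2)/2)*(sqrt(2)*n + sqrt(2))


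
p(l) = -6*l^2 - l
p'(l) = -12*l - 1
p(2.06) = -27.52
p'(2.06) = -25.72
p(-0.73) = -2.47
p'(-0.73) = 7.76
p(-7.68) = -346.21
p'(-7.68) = 91.16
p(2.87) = -52.29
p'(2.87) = -35.44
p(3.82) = -91.37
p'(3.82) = -46.84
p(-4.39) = -111.24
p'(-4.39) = 51.68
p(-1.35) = -9.58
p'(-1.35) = 15.20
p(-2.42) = -32.72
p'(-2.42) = 28.04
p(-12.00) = -852.00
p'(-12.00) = 143.00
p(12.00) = -876.00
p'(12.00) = -145.00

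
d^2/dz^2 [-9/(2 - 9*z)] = 1458/(9*z - 2)^3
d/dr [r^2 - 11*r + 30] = 2*r - 11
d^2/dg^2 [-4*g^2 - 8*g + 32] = -8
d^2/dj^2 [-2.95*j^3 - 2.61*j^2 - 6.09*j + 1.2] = -17.7*j - 5.22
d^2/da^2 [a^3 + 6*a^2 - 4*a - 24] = 6*a + 12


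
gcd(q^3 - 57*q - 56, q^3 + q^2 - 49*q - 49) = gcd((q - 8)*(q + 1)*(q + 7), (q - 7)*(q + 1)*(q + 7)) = q^2 + 8*q + 7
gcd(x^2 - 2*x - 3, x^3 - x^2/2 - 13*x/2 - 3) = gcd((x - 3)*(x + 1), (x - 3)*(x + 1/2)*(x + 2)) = x - 3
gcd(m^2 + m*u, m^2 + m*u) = m^2 + m*u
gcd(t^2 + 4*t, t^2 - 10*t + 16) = 1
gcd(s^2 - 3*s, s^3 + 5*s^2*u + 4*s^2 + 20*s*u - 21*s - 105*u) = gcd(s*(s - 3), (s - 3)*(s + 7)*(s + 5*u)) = s - 3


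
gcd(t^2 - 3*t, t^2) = t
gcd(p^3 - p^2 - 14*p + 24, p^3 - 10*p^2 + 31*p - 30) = p^2 - 5*p + 6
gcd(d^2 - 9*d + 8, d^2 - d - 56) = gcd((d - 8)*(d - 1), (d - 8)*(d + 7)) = d - 8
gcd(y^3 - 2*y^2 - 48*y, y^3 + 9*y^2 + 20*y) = y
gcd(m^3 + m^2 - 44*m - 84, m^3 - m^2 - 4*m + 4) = m + 2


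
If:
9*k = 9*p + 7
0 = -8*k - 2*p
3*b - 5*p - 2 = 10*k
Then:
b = 4/27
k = 7/45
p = -28/45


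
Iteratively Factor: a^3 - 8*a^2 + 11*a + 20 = (a - 5)*(a^2 - 3*a - 4) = (a - 5)*(a + 1)*(a - 4)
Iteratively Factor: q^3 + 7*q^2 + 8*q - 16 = (q + 4)*(q^2 + 3*q - 4) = (q - 1)*(q + 4)*(q + 4)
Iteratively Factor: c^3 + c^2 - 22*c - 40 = (c + 4)*(c^2 - 3*c - 10) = (c - 5)*(c + 4)*(c + 2)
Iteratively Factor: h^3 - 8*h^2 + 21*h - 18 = (h - 3)*(h^2 - 5*h + 6) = (h - 3)^2*(h - 2)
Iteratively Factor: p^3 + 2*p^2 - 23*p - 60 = (p + 4)*(p^2 - 2*p - 15) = (p - 5)*(p + 4)*(p + 3)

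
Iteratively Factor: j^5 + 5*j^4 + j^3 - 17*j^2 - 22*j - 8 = (j + 1)*(j^4 + 4*j^3 - 3*j^2 - 14*j - 8) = (j - 2)*(j + 1)*(j^3 + 6*j^2 + 9*j + 4) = (j - 2)*(j + 1)^2*(j^2 + 5*j + 4) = (j - 2)*(j + 1)^2*(j + 4)*(j + 1)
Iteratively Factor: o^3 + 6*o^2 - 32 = (o + 4)*(o^2 + 2*o - 8) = (o + 4)^2*(o - 2)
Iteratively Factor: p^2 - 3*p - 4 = (p - 4)*(p + 1)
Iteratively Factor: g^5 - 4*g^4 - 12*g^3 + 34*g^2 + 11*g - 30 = (g - 2)*(g^4 - 2*g^3 - 16*g^2 + 2*g + 15) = (g - 2)*(g + 3)*(g^3 - 5*g^2 - g + 5) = (g - 2)*(g + 1)*(g + 3)*(g^2 - 6*g + 5) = (g - 2)*(g - 1)*(g + 1)*(g + 3)*(g - 5)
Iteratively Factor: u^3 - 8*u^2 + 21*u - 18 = (u - 3)*(u^2 - 5*u + 6) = (u - 3)*(u - 2)*(u - 3)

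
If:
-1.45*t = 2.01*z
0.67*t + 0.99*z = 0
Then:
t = 0.00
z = 0.00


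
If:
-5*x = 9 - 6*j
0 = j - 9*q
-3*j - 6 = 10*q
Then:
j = -54/37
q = -6/37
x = -657/185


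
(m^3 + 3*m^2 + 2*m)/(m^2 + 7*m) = (m^2 + 3*m + 2)/(m + 7)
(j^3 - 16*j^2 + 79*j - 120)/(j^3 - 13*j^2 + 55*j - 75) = (j - 8)/(j - 5)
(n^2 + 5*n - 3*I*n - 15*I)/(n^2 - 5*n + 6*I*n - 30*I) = (n^2 + n*(5 - 3*I) - 15*I)/(n^2 + n*(-5 + 6*I) - 30*I)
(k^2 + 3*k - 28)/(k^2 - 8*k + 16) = (k + 7)/(k - 4)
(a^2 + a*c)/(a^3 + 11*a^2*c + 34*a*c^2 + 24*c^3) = a/(a^2 + 10*a*c + 24*c^2)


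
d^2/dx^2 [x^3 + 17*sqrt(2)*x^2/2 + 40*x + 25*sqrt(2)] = 6*x + 17*sqrt(2)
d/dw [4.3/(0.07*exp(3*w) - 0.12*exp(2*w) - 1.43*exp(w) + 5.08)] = (-0.903*exp(2*w) + 1.032*exp(w) + 6.149)*exp(w)/(0.07*exp(3*w) - 0.12*exp(2*w) - 1.43*exp(w) + 5.08)^2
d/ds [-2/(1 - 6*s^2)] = -24*s/(6*s^2 - 1)^2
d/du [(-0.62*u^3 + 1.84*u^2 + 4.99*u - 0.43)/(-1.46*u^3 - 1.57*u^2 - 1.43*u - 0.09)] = (3.6598*u^4 + 16.344*u^3 + 3.4871*u^2 - 1.6814*u - 1.064)/(2.1316*u^6 + 4.5844*u^5 + 6.6405*u^4 + 4.753*u^3 + 2.3275*u^2 + 0.2574*u + 0.0081)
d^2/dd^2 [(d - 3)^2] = 2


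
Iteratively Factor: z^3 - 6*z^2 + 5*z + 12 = (z - 4)*(z^2 - 2*z - 3) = (z - 4)*(z + 1)*(z - 3)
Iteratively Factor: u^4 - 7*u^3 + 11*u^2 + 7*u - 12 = (u + 1)*(u^3 - 8*u^2 + 19*u - 12) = (u - 1)*(u + 1)*(u^2 - 7*u + 12) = (u - 4)*(u - 1)*(u + 1)*(u - 3)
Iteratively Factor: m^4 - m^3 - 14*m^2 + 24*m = (m + 4)*(m^3 - 5*m^2 + 6*m) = (m - 3)*(m + 4)*(m^2 - 2*m) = m*(m - 3)*(m + 4)*(m - 2)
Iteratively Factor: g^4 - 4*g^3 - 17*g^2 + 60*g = (g - 5)*(g^3 + g^2 - 12*g) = g*(g - 5)*(g^2 + g - 12) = g*(g - 5)*(g - 3)*(g + 4)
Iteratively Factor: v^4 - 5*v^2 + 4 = (v - 1)*(v^3 + v^2 - 4*v - 4) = (v - 2)*(v - 1)*(v^2 + 3*v + 2) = (v - 2)*(v - 1)*(v + 2)*(v + 1)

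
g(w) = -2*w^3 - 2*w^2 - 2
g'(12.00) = -912.00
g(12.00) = -3746.00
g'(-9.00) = -450.00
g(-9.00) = 1294.00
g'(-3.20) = -48.64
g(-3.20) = 43.06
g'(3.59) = -91.69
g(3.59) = -120.31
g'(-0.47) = 0.55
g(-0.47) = -2.23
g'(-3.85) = -73.54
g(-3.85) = 82.49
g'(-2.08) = -17.64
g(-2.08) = 7.35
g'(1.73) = -24.88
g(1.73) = -18.34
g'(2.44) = -45.48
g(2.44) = -42.96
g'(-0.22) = 0.59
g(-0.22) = -2.08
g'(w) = -6*w^2 - 4*w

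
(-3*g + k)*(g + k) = -3*g^2 - 2*g*k + k^2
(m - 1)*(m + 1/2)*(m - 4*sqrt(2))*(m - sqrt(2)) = m^4 - 5*sqrt(2)*m^3 - m^3/2 + 5*sqrt(2)*m^2/2 + 15*m^2/2 - 4*m + 5*sqrt(2)*m/2 - 4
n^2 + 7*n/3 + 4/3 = (n + 1)*(n + 4/3)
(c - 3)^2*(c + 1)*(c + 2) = c^4 - 3*c^3 - 7*c^2 + 15*c + 18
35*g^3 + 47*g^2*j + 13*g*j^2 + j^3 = (g + j)*(5*g + j)*(7*g + j)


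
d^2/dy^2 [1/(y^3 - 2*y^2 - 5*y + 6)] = 2*((2 - 3*y)*(y^3 - 2*y^2 - 5*y + 6) + (-3*y^2 + 4*y + 5)^2)/(y^3 - 2*y^2 - 5*y + 6)^3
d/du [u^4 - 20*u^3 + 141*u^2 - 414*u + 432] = 4*u^3 - 60*u^2 + 282*u - 414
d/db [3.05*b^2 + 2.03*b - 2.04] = 6.1*b + 2.03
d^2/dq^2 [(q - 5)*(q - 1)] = 2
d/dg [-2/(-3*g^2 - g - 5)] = 2*(-6*g - 1)/(3*g^2 + g + 5)^2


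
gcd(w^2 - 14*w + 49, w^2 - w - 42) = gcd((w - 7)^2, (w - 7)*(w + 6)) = w - 7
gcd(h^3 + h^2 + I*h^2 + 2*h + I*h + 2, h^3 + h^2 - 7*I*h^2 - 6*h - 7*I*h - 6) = h^2 + h*(1 - I) - I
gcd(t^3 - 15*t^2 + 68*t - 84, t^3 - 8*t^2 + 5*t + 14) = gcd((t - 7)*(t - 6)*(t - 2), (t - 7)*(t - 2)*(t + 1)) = t^2 - 9*t + 14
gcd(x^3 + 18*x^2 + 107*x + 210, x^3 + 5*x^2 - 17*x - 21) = x + 7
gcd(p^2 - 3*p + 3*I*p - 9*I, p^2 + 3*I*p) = p + 3*I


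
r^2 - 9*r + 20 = (r - 5)*(r - 4)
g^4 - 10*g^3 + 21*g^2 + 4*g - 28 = (g - 7)*(g - 2)^2*(g + 1)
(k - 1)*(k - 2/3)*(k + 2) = k^3 + k^2/3 - 8*k/3 + 4/3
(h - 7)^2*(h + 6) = h^3 - 8*h^2 - 35*h + 294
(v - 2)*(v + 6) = v^2 + 4*v - 12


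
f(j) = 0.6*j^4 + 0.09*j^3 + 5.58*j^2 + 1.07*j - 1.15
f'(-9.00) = -1827.10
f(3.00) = 103.31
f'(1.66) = 31.32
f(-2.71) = 67.50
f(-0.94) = 3.17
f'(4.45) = 267.57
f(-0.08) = -1.20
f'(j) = 2.4*j^3 + 0.27*j^2 + 11.16*j + 1.07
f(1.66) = 20.97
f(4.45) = 357.32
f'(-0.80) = -8.91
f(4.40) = 344.14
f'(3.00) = 101.78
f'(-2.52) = -63.75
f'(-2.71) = -74.96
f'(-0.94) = -11.18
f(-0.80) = 1.76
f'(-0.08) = 0.18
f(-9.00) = 4312.19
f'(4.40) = 259.84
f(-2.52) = 54.35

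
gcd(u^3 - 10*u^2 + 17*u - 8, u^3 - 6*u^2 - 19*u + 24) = u^2 - 9*u + 8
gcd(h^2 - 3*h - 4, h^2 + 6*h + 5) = h + 1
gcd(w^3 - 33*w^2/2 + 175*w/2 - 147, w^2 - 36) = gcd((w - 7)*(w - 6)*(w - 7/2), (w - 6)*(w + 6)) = w - 6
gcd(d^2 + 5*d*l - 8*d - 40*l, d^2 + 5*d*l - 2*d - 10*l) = d + 5*l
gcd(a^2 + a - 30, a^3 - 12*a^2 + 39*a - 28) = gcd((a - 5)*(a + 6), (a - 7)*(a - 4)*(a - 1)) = 1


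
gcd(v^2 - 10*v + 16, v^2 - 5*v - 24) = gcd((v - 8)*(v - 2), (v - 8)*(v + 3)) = v - 8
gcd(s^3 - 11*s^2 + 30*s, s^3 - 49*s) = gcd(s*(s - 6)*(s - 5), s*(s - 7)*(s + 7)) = s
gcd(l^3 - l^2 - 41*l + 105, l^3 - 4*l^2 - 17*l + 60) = l^2 - 8*l + 15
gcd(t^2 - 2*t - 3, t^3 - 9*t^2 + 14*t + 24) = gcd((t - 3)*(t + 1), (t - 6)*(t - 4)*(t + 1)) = t + 1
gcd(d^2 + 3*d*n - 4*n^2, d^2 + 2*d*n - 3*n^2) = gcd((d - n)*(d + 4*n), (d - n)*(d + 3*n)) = d - n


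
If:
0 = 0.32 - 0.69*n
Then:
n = 0.46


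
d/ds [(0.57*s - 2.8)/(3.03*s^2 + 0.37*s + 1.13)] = (-1.7271*s^2 + 16.968*s + 1.6801)/(9.1809*s^4 + 2.2422*s^3 + 6.9847*s^2 + 0.8362*s + 1.2769)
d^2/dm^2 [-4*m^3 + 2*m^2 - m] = 4 - 24*m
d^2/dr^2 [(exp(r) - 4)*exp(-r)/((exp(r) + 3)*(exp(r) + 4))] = (4*exp(5*r) - 15*exp(4*r) - 307*exp(3*r) - 964*exp(2*r) - 1008*exp(r) - 576)*exp(-r)/(exp(6*r) + 21*exp(5*r) + 183*exp(4*r) + 847*exp(3*r) + 2196*exp(2*r) + 3024*exp(r) + 1728)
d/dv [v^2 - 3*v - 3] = 2*v - 3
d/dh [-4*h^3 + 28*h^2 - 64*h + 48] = -12*h^2 + 56*h - 64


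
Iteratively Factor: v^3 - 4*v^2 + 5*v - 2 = (v - 1)*(v^2 - 3*v + 2) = (v - 1)^2*(v - 2)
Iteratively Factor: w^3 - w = (w)*(w^2 - 1) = w*(w + 1)*(w - 1)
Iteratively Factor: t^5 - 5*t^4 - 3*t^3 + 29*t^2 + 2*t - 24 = (t - 4)*(t^4 - t^3 - 7*t^2 + t + 6) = (t - 4)*(t + 1)*(t^3 - 2*t^2 - 5*t + 6) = (t - 4)*(t - 1)*(t + 1)*(t^2 - t - 6) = (t - 4)*(t - 1)*(t + 1)*(t + 2)*(t - 3)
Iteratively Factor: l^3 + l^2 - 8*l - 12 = (l - 3)*(l^2 + 4*l + 4) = (l - 3)*(l + 2)*(l + 2)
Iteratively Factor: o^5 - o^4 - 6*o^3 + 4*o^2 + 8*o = (o - 2)*(o^4 + o^3 - 4*o^2 - 4*o) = (o - 2)*(o + 1)*(o^3 - 4*o) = (o - 2)^2*(o + 1)*(o^2 + 2*o) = (o - 2)^2*(o + 1)*(o + 2)*(o)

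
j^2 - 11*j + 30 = (j - 6)*(j - 5)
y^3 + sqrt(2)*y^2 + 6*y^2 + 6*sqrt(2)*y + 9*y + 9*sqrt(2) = (y + 3)^2*(y + sqrt(2))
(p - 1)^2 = p^2 - 2*p + 1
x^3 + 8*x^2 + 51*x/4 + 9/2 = (x + 1/2)*(x + 3/2)*(x + 6)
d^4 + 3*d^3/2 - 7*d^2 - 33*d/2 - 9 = (d - 3)*(d + 1)*(d + 3/2)*(d + 2)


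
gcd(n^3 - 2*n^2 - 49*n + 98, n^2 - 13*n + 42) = n - 7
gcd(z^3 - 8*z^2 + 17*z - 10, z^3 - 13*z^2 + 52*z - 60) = z^2 - 7*z + 10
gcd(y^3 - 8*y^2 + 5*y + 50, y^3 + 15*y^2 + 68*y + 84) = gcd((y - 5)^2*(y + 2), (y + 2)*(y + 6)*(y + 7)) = y + 2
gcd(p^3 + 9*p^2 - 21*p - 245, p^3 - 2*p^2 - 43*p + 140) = p^2 + 2*p - 35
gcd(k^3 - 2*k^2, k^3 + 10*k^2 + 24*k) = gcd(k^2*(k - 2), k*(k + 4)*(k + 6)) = k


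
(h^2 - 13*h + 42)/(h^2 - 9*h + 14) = (h - 6)/(h - 2)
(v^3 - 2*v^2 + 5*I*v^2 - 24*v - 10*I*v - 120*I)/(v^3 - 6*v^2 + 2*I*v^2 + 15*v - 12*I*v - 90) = (v + 4)/(v - 3*I)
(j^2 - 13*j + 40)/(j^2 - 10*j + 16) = (j - 5)/(j - 2)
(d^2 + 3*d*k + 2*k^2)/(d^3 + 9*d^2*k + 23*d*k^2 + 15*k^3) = (d + 2*k)/(d^2 + 8*d*k + 15*k^2)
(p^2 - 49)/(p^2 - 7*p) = (p + 7)/p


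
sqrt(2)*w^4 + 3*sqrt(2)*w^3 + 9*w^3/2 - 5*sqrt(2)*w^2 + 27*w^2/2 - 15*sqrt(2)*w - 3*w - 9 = (w + 3)*(w - sqrt(2))*(w + 3*sqrt(2))*(sqrt(2)*w + 1/2)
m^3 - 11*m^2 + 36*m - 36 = (m - 6)*(m - 3)*(m - 2)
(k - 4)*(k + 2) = k^2 - 2*k - 8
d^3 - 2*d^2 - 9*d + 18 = (d - 3)*(d - 2)*(d + 3)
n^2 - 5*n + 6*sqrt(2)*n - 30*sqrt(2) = (n - 5)*(n + 6*sqrt(2))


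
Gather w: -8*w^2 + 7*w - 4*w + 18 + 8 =-8*w^2 + 3*w + 26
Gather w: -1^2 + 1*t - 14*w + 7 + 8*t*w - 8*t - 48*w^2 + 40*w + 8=-7*t - 48*w^2 + w*(8*t + 26) + 14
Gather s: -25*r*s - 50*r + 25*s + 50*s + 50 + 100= -50*r + s*(75 - 25*r) + 150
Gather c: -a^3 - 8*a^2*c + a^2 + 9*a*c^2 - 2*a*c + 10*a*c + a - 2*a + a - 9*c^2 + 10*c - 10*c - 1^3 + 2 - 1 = -a^3 + a^2 + c^2*(9*a - 9) + c*(-8*a^2 + 8*a)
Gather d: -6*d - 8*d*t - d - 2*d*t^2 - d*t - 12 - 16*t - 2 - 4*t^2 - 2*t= d*(-2*t^2 - 9*t - 7) - 4*t^2 - 18*t - 14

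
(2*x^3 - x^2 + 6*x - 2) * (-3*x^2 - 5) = -6*x^5 + 3*x^4 - 28*x^3 + 11*x^2 - 30*x + 10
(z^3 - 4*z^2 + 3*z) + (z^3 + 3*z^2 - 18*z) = 2*z^3 - z^2 - 15*z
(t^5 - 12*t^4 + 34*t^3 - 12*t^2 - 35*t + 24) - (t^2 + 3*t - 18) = t^5 - 12*t^4 + 34*t^3 - 13*t^2 - 38*t + 42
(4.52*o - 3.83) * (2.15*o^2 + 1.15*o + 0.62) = 9.718*o^3 - 3.0365*o^2 - 1.6021*o - 2.3746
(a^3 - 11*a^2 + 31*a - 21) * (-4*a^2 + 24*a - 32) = -4*a^5 + 68*a^4 - 420*a^3 + 1180*a^2 - 1496*a + 672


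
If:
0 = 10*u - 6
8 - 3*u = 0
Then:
No Solution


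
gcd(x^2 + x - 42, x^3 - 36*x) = x - 6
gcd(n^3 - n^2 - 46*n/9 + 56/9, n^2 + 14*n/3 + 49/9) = n + 7/3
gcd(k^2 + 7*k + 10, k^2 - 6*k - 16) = k + 2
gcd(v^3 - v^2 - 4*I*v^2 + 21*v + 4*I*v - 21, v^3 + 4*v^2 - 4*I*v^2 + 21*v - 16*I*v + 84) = v^2 - 4*I*v + 21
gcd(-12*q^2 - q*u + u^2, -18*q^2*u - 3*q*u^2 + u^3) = 3*q + u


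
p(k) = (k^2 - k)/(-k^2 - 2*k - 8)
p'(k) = (2*k - 1)/(-k^2 - 2*k - 8) + (2*k + 2)*(k^2 - k)/(-k^2 - 2*k - 8)^2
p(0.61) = 0.02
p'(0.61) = -0.03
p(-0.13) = -0.02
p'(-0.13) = 0.17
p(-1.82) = -0.67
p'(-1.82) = 0.46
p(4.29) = -0.40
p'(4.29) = -0.09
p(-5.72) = -1.31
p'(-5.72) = 0.00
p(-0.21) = -0.03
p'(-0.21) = 0.19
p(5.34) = -0.49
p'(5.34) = -0.07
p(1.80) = -0.10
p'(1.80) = -0.14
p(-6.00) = -1.31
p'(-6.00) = 0.00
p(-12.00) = -1.22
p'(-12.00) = -0.01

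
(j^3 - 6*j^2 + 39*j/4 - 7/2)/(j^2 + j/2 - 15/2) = (4*j^3 - 24*j^2 + 39*j - 14)/(2*(2*j^2 + j - 15))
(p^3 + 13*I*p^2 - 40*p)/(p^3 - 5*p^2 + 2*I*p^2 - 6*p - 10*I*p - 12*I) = p*(p^2 + 13*I*p - 40)/(p^3 + p^2*(-5 + 2*I) - 2*p*(3 + 5*I) - 12*I)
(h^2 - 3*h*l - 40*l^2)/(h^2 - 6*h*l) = (h^2 - 3*h*l - 40*l^2)/(h*(h - 6*l))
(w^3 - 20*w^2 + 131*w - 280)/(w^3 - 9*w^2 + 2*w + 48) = (w^2 - 12*w + 35)/(w^2 - w - 6)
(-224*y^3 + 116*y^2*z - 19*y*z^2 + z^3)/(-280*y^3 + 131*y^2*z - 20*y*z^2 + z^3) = (4*y - z)/(5*y - z)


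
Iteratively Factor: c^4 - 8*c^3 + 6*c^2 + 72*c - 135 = (c - 5)*(c^3 - 3*c^2 - 9*c + 27) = (c - 5)*(c + 3)*(c^2 - 6*c + 9) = (c - 5)*(c - 3)*(c + 3)*(c - 3)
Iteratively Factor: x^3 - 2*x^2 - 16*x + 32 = (x - 2)*(x^2 - 16) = (x - 2)*(x + 4)*(x - 4)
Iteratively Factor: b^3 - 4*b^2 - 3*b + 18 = (b + 2)*(b^2 - 6*b + 9) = (b - 3)*(b + 2)*(b - 3)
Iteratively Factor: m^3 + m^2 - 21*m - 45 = (m + 3)*(m^2 - 2*m - 15) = (m - 5)*(m + 3)*(m + 3)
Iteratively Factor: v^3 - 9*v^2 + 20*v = (v)*(v^2 - 9*v + 20) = v*(v - 4)*(v - 5)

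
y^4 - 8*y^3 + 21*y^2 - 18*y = y*(y - 3)^2*(y - 2)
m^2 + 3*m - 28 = (m - 4)*(m + 7)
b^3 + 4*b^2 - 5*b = b*(b - 1)*(b + 5)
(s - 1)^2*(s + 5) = s^3 + 3*s^2 - 9*s + 5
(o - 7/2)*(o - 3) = o^2 - 13*o/2 + 21/2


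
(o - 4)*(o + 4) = o^2 - 16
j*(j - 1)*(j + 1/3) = j^3 - 2*j^2/3 - j/3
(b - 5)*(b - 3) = b^2 - 8*b + 15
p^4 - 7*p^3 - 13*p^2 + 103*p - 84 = (p - 7)*(p - 3)*(p - 1)*(p + 4)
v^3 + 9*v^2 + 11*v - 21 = (v - 1)*(v + 3)*(v + 7)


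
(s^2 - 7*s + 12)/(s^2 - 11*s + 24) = (s - 4)/(s - 8)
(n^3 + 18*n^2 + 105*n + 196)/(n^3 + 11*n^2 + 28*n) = (n + 7)/n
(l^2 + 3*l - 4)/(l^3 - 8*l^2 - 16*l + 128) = (l - 1)/(l^2 - 12*l + 32)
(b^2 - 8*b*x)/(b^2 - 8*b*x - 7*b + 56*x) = b/(b - 7)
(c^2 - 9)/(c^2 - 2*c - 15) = (c - 3)/(c - 5)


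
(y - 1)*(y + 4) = y^2 + 3*y - 4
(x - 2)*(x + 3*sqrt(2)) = x^2 - 2*x + 3*sqrt(2)*x - 6*sqrt(2)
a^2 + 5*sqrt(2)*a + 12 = (a + 2*sqrt(2))*(a + 3*sqrt(2))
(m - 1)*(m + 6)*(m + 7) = m^3 + 12*m^2 + 29*m - 42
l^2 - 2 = (l - sqrt(2))*(l + sqrt(2))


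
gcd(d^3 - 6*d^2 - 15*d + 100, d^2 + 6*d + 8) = d + 4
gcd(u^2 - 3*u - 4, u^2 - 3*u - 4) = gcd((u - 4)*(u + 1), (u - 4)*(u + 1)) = u^2 - 3*u - 4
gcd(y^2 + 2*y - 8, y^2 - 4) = y - 2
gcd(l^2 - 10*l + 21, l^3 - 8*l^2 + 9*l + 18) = l - 3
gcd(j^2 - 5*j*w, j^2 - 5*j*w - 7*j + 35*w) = -j + 5*w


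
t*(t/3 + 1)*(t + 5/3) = t^3/3 + 14*t^2/9 + 5*t/3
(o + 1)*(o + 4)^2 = o^3 + 9*o^2 + 24*o + 16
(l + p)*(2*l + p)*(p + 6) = 2*l^2*p + 12*l^2 + 3*l*p^2 + 18*l*p + p^3 + 6*p^2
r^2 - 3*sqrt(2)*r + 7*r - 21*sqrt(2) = (r + 7)*(r - 3*sqrt(2))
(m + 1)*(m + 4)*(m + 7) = m^3 + 12*m^2 + 39*m + 28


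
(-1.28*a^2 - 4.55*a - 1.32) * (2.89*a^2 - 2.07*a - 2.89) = -3.6992*a^4 - 10.4999*a^3 + 9.3029*a^2 + 15.8819*a + 3.8148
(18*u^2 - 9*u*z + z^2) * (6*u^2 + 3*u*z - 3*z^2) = 108*u^4 - 75*u^2*z^2 + 30*u*z^3 - 3*z^4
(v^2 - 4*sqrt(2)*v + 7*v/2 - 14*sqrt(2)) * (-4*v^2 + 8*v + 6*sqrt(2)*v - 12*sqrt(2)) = -4*v^4 - 6*v^3 + 22*sqrt(2)*v^3 - 20*v^2 + 33*sqrt(2)*v^2 - 154*sqrt(2)*v - 72*v + 336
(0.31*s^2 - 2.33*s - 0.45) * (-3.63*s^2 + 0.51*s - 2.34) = -1.1253*s^4 + 8.616*s^3 - 0.2802*s^2 + 5.2227*s + 1.053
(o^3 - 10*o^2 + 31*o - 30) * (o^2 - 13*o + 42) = o^5 - 23*o^4 + 203*o^3 - 853*o^2 + 1692*o - 1260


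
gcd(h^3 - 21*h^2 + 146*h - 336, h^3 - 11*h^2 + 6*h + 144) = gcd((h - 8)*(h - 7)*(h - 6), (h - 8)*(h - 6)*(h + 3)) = h^2 - 14*h + 48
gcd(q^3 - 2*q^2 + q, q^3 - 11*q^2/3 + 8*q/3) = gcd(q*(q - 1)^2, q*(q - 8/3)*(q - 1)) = q^2 - q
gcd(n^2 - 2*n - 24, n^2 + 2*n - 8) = n + 4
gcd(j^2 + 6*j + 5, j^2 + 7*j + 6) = j + 1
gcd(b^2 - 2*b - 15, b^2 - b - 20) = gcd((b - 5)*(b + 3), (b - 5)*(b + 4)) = b - 5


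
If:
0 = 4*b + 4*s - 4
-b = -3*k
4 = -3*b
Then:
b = -4/3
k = -4/9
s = 7/3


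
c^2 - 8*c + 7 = (c - 7)*(c - 1)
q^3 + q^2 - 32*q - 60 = (q - 6)*(q + 2)*(q + 5)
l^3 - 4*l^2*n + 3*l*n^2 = l*(l - 3*n)*(l - n)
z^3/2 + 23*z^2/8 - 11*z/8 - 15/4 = (z/2 + 1/2)*(z - 5/4)*(z + 6)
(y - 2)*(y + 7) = y^2 + 5*y - 14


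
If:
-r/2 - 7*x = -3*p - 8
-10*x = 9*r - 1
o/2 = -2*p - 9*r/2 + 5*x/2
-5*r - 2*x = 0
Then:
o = 339/32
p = -37/16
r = -1/16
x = 5/32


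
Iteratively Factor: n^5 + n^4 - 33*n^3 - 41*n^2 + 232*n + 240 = (n + 4)*(n^4 - 3*n^3 - 21*n^2 + 43*n + 60) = (n - 5)*(n + 4)*(n^3 + 2*n^2 - 11*n - 12) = (n - 5)*(n + 1)*(n + 4)*(n^2 + n - 12) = (n - 5)*(n - 3)*(n + 1)*(n + 4)*(n + 4)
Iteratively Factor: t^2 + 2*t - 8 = (t - 2)*(t + 4)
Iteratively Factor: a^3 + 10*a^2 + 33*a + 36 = (a + 3)*(a^2 + 7*a + 12) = (a + 3)*(a + 4)*(a + 3)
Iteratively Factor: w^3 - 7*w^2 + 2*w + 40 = (w + 2)*(w^2 - 9*w + 20) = (w - 5)*(w + 2)*(w - 4)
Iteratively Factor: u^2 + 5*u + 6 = (u + 3)*(u + 2)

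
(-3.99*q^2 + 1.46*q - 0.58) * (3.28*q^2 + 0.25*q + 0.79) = -13.0872*q^4 + 3.7913*q^3 - 4.6895*q^2 + 1.0084*q - 0.4582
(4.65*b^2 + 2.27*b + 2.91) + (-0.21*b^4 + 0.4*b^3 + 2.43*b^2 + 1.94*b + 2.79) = -0.21*b^4 + 0.4*b^3 + 7.08*b^2 + 4.21*b + 5.7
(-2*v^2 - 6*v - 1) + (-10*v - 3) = -2*v^2 - 16*v - 4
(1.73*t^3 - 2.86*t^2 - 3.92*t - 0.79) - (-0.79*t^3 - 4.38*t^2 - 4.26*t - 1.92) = 2.52*t^3 + 1.52*t^2 + 0.34*t + 1.13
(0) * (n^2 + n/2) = 0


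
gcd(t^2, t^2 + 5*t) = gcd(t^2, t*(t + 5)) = t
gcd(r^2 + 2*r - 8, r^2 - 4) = r - 2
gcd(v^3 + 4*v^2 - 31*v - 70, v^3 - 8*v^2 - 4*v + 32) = v + 2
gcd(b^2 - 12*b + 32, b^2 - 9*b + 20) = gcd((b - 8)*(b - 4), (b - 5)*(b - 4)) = b - 4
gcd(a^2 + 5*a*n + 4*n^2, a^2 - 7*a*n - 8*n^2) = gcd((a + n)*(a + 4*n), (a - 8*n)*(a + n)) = a + n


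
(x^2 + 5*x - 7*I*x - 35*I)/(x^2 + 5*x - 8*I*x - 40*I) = (x - 7*I)/(x - 8*I)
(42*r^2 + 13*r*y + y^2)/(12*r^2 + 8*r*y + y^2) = (7*r + y)/(2*r + y)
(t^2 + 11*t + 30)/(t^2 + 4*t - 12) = (t + 5)/(t - 2)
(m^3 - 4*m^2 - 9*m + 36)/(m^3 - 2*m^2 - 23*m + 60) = (m + 3)/(m + 5)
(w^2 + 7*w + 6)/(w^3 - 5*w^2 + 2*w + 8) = (w + 6)/(w^2 - 6*w + 8)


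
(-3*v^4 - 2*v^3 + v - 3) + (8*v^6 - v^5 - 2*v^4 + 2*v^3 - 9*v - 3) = 8*v^6 - v^5 - 5*v^4 - 8*v - 6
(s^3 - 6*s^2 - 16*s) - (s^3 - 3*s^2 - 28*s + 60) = -3*s^2 + 12*s - 60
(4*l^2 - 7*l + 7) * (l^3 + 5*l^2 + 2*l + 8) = 4*l^5 + 13*l^4 - 20*l^3 + 53*l^2 - 42*l + 56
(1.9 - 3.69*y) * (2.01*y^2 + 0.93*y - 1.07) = -7.4169*y^3 + 0.387299999999999*y^2 + 5.7153*y - 2.033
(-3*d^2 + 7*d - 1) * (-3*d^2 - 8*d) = 9*d^4 + 3*d^3 - 53*d^2 + 8*d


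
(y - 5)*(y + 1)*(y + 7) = y^3 + 3*y^2 - 33*y - 35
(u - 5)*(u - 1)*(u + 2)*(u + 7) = u^4 + 3*u^3 - 35*u^2 - 39*u + 70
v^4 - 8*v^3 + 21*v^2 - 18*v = v*(v - 3)^2*(v - 2)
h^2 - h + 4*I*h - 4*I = (h - 1)*(h + 4*I)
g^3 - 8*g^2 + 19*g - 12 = (g - 4)*(g - 3)*(g - 1)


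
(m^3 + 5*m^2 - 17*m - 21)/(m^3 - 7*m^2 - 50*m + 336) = (m^2 - 2*m - 3)/(m^2 - 14*m + 48)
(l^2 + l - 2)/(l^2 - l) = (l + 2)/l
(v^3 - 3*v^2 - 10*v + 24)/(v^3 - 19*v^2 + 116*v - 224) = (v^2 + v - 6)/(v^2 - 15*v + 56)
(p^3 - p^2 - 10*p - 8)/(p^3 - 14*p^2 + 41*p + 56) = (p^2 - 2*p - 8)/(p^2 - 15*p + 56)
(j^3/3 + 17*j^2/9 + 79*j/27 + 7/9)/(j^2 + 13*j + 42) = (9*j^3 + 51*j^2 + 79*j + 21)/(27*(j^2 + 13*j + 42))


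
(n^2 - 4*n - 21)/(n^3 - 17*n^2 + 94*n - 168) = (n + 3)/(n^2 - 10*n + 24)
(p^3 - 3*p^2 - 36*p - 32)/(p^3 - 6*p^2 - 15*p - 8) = (p + 4)/(p + 1)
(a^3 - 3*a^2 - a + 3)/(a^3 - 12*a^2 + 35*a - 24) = (a + 1)/(a - 8)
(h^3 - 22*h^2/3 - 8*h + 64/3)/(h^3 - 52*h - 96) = (h - 4/3)/(h + 6)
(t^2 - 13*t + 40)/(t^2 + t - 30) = (t - 8)/(t + 6)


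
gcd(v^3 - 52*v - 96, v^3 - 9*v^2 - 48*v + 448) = v - 8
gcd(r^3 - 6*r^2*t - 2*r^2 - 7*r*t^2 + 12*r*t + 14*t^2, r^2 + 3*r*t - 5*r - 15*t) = 1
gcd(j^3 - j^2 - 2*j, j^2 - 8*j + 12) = j - 2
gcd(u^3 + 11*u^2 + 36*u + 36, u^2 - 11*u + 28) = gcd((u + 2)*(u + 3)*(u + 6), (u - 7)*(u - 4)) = 1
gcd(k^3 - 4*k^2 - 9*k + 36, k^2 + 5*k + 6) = k + 3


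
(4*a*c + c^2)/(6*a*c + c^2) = (4*a + c)/(6*a + c)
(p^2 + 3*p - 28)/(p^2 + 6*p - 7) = (p - 4)/(p - 1)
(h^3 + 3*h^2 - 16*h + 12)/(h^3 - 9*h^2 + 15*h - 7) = (h^2 + 4*h - 12)/(h^2 - 8*h + 7)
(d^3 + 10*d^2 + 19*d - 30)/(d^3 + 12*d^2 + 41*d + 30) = (d - 1)/(d + 1)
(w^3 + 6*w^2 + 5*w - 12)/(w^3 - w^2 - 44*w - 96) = (w - 1)/(w - 8)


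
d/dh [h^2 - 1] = 2*h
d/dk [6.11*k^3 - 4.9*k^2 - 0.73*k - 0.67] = 18.33*k^2 - 9.8*k - 0.73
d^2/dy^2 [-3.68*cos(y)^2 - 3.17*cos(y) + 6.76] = -14.72*sin(y)^2 + 3.17*cos(y) + 7.36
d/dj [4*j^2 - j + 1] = 8*j - 1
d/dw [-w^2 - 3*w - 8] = -2*w - 3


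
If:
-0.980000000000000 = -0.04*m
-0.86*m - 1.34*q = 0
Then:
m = 24.50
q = -15.72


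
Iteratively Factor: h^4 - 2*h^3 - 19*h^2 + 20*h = (h)*(h^3 - 2*h^2 - 19*h + 20) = h*(h - 1)*(h^2 - h - 20) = h*(h - 5)*(h - 1)*(h + 4)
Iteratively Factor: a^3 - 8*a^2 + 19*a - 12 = (a - 4)*(a^2 - 4*a + 3) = (a - 4)*(a - 3)*(a - 1)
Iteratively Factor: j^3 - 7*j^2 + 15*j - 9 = (j - 1)*(j^2 - 6*j + 9) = (j - 3)*(j - 1)*(j - 3)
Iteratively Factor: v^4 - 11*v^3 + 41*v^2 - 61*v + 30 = (v - 1)*(v^3 - 10*v^2 + 31*v - 30) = (v - 3)*(v - 1)*(v^2 - 7*v + 10) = (v - 3)*(v - 2)*(v - 1)*(v - 5)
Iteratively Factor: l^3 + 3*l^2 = (l + 3)*(l^2) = l*(l + 3)*(l)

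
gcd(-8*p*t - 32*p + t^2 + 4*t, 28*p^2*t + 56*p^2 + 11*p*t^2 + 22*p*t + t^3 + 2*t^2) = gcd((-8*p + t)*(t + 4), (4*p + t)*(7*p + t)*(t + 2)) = 1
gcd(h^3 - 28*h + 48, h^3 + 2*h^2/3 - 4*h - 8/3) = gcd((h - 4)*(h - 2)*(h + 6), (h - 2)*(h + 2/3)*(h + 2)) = h - 2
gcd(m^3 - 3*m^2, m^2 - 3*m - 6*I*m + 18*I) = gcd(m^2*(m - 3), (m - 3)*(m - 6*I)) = m - 3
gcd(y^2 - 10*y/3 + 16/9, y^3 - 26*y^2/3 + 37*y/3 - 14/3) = y - 2/3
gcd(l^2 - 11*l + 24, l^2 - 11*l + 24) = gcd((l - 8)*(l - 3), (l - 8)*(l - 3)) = l^2 - 11*l + 24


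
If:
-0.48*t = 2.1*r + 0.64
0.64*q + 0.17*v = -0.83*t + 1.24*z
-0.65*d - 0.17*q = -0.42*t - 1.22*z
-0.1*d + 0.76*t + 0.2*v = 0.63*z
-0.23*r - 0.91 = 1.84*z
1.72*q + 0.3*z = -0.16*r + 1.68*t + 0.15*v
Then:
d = -1.01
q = -0.28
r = -0.23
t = -0.33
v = -0.72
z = -0.47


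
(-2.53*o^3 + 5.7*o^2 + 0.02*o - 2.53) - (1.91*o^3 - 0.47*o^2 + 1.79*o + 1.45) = -4.44*o^3 + 6.17*o^2 - 1.77*o - 3.98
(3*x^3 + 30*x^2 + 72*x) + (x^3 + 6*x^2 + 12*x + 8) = 4*x^3 + 36*x^2 + 84*x + 8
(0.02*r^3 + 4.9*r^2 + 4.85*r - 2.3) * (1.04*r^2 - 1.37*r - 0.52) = 0.0208*r^5 + 5.0686*r^4 - 1.6794*r^3 - 11.5845*r^2 + 0.629*r + 1.196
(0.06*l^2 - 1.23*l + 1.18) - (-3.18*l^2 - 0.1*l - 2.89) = 3.24*l^2 - 1.13*l + 4.07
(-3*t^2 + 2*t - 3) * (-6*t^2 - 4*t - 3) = 18*t^4 + 19*t^2 + 6*t + 9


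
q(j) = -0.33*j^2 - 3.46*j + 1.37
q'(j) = -0.66*j - 3.46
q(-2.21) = 7.40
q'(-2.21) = -2.00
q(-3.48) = 9.41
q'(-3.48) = -1.16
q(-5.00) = 10.42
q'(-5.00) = -0.16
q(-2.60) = 8.14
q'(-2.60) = -1.74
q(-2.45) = 7.87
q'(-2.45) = -1.84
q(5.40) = -26.94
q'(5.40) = -7.02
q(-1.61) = 6.09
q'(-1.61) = -2.40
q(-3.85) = 9.80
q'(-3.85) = -0.92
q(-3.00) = 8.78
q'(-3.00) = -1.48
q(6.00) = -31.27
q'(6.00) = -7.42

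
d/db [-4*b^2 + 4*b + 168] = 4 - 8*b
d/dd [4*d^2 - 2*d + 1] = 8*d - 2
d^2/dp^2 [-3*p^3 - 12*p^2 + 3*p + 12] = -18*p - 24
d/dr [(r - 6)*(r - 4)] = 2*r - 10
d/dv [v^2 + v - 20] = 2*v + 1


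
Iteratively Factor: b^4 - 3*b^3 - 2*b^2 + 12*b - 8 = (b - 1)*(b^3 - 2*b^2 - 4*b + 8) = (b - 2)*(b - 1)*(b^2 - 4) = (b - 2)^2*(b - 1)*(b + 2)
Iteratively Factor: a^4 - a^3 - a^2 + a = (a + 1)*(a^3 - 2*a^2 + a) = (a - 1)*(a + 1)*(a^2 - a) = (a - 1)^2*(a + 1)*(a)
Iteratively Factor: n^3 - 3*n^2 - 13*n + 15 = (n + 3)*(n^2 - 6*n + 5) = (n - 5)*(n + 3)*(n - 1)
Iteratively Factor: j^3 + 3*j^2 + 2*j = (j + 1)*(j^2 + 2*j) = j*(j + 1)*(j + 2)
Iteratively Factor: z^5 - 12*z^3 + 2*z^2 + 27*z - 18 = (z - 1)*(z^4 + z^3 - 11*z^2 - 9*z + 18) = (z - 1)*(z + 3)*(z^3 - 2*z^2 - 5*z + 6) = (z - 1)*(z + 2)*(z + 3)*(z^2 - 4*z + 3) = (z - 1)^2*(z + 2)*(z + 3)*(z - 3)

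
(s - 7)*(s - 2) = s^2 - 9*s + 14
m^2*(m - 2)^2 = m^4 - 4*m^3 + 4*m^2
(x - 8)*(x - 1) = x^2 - 9*x + 8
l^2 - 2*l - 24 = (l - 6)*(l + 4)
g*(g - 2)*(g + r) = g^3 + g^2*r - 2*g^2 - 2*g*r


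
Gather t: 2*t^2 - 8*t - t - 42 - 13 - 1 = 2*t^2 - 9*t - 56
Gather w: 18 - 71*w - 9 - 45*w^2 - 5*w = -45*w^2 - 76*w + 9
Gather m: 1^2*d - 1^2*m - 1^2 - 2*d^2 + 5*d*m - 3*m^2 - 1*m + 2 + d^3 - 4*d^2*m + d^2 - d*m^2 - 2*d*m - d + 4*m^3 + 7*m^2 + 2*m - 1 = d^3 - d^2 + 4*m^3 + m^2*(4 - d) + m*(-4*d^2 + 3*d)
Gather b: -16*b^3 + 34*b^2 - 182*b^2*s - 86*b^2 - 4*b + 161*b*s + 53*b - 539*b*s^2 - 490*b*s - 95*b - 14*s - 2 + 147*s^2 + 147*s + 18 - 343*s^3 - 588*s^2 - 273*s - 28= -16*b^3 + b^2*(-182*s - 52) + b*(-539*s^2 - 329*s - 46) - 343*s^3 - 441*s^2 - 140*s - 12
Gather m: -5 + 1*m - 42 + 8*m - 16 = 9*m - 63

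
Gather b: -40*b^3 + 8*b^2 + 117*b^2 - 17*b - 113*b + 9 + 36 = -40*b^3 + 125*b^2 - 130*b + 45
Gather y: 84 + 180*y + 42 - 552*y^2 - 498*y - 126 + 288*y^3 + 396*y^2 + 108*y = 288*y^3 - 156*y^2 - 210*y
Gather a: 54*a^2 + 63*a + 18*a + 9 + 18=54*a^2 + 81*a + 27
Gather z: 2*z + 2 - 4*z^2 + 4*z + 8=-4*z^2 + 6*z + 10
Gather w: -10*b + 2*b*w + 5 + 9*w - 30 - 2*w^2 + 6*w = -10*b - 2*w^2 + w*(2*b + 15) - 25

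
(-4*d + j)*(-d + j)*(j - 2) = 4*d^2*j - 8*d^2 - 5*d*j^2 + 10*d*j + j^3 - 2*j^2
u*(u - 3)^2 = u^3 - 6*u^2 + 9*u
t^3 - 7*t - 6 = (t - 3)*(t + 1)*(t + 2)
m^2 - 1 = (m - 1)*(m + 1)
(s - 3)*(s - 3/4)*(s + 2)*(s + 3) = s^4 + 5*s^3/4 - 21*s^2/2 - 45*s/4 + 27/2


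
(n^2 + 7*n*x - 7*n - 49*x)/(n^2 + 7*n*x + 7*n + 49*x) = (n - 7)/(n + 7)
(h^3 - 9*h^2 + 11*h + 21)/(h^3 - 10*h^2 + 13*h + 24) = (h - 7)/(h - 8)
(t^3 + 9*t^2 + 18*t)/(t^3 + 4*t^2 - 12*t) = (t + 3)/(t - 2)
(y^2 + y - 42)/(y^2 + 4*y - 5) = (y^2 + y - 42)/(y^2 + 4*y - 5)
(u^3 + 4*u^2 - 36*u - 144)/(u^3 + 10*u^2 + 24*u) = (u - 6)/u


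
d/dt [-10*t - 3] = -10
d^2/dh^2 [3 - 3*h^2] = -6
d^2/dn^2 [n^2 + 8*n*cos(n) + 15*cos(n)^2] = -8*n*cos(n) + 60*sin(n)^2 - 16*sin(n) - 28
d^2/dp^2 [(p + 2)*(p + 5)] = 2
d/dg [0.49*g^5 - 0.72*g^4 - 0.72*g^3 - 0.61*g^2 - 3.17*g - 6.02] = 2.45*g^4 - 2.88*g^3 - 2.16*g^2 - 1.22*g - 3.17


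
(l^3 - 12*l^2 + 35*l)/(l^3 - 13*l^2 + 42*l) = (l - 5)/(l - 6)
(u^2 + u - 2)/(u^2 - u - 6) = (u - 1)/(u - 3)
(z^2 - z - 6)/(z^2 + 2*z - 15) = (z + 2)/(z + 5)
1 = 1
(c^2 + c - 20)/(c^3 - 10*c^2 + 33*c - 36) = (c + 5)/(c^2 - 6*c + 9)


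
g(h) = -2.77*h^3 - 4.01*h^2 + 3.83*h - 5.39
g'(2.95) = -92.15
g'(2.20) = -54.03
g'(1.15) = -16.38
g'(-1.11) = 2.49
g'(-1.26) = 0.74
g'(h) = -8.31*h^2 - 8.02*h + 3.83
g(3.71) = -187.82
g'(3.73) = -141.70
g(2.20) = -45.87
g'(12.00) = -1289.05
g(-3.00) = 21.82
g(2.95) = -100.10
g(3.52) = -162.41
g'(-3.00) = -46.90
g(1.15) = -10.50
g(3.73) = -190.64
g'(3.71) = -140.30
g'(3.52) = -127.36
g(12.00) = -5323.43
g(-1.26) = -11.04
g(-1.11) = -10.79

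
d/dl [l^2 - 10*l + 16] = 2*l - 10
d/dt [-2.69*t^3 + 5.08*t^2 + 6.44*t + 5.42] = -8.07*t^2 + 10.16*t + 6.44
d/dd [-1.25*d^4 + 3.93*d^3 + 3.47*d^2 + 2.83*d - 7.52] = -5.0*d^3 + 11.79*d^2 + 6.94*d + 2.83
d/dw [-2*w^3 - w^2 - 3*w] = -6*w^2 - 2*w - 3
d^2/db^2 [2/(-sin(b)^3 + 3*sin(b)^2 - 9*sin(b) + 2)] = 6*(3*sin(b)^6 - 11*sin(b)^5 + 14*sin(b)^4 - 5*sin(b)^3 - 17*sin(b)^2 + 56*sin(b) - 50)/(sin(b)^3 - 3*sin(b)^2 + 9*sin(b) - 2)^3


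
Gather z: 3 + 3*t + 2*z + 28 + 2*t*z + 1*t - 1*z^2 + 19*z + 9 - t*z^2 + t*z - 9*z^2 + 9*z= 4*t + z^2*(-t - 10) + z*(3*t + 30) + 40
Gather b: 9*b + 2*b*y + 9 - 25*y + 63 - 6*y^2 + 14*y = b*(2*y + 9) - 6*y^2 - 11*y + 72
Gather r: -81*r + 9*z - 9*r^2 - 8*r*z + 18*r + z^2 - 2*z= -9*r^2 + r*(-8*z - 63) + z^2 + 7*z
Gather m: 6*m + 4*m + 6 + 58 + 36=10*m + 100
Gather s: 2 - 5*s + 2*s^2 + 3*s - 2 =2*s^2 - 2*s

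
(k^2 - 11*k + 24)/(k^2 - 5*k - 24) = (k - 3)/(k + 3)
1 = 1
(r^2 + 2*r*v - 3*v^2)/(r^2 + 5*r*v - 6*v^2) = (r + 3*v)/(r + 6*v)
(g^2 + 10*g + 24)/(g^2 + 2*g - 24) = (g + 4)/(g - 4)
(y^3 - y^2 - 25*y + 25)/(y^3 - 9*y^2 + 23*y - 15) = (y + 5)/(y - 3)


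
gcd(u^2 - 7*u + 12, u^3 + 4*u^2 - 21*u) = u - 3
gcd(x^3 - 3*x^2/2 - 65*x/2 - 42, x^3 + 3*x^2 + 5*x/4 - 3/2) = x + 3/2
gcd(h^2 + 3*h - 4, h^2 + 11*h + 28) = h + 4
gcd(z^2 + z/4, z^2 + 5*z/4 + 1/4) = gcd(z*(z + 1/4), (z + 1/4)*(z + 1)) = z + 1/4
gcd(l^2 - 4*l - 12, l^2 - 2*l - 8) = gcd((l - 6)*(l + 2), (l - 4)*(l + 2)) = l + 2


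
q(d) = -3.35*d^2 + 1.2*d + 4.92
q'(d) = 1.2 - 6.7*d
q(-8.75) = -262.06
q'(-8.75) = 59.82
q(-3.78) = -47.48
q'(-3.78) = 26.53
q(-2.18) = -13.62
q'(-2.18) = 15.81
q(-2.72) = -23.13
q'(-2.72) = 19.42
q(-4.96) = -83.45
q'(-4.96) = 34.43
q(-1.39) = -3.22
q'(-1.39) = 10.51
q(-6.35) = -137.78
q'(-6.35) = 43.74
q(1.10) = 2.19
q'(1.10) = -6.17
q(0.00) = 4.92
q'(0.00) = 1.20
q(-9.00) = -277.23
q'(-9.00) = 61.50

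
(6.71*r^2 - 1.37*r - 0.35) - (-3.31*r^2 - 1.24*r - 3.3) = 10.02*r^2 - 0.13*r + 2.95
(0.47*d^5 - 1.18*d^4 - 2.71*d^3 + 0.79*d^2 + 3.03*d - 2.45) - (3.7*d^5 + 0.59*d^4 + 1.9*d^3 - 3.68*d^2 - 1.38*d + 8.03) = -3.23*d^5 - 1.77*d^4 - 4.61*d^3 + 4.47*d^2 + 4.41*d - 10.48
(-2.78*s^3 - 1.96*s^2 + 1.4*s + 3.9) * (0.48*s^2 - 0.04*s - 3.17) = -1.3344*s^5 - 0.8296*s^4 + 9.563*s^3 + 8.0292*s^2 - 4.594*s - 12.363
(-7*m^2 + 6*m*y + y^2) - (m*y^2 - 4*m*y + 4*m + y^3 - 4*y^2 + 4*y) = -7*m^2 - m*y^2 + 10*m*y - 4*m - y^3 + 5*y^2 - 4*y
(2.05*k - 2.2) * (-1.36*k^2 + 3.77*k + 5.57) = -2.788*k^3 + 10.7205*k^2 + 3.1245*k - 12.254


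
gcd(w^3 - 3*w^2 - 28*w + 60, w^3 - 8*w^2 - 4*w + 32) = w - 2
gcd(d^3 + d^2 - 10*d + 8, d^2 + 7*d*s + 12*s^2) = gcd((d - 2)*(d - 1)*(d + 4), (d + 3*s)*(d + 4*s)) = 1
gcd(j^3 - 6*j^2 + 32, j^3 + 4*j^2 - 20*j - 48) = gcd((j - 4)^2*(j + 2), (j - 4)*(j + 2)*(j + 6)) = j^2 - 2*j - 8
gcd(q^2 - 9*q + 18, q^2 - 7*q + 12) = q - 3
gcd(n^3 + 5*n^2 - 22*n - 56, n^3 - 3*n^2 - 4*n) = n - 4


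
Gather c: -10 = -10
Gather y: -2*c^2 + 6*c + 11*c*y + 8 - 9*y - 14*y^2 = -2*c^2 + 6*c - 14*y^2 + y*(11*c - 9) + 8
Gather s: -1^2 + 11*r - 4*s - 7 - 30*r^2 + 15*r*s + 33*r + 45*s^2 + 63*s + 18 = -30*r^2 + 44*r + 45*s^2 + s*(15*r + 59) + 10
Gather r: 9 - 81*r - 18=-81*r - 9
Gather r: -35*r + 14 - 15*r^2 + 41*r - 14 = -15*r^2 + 6*r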